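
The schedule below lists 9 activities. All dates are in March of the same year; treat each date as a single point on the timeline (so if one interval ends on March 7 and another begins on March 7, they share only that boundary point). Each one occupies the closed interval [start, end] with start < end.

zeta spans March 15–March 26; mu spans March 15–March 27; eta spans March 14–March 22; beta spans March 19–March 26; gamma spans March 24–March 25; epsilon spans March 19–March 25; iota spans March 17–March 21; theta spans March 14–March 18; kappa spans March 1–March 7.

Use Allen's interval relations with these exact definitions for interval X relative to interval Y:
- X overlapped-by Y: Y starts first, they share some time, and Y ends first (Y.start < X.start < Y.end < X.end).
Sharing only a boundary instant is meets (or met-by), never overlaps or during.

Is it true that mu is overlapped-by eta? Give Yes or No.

mu = [March 15, March 27], eta = [March 14, March 22].
Actual relation of mu to eta: overlapped-by.
Asked whether 'overlapped-by' holds → Yes.

Yes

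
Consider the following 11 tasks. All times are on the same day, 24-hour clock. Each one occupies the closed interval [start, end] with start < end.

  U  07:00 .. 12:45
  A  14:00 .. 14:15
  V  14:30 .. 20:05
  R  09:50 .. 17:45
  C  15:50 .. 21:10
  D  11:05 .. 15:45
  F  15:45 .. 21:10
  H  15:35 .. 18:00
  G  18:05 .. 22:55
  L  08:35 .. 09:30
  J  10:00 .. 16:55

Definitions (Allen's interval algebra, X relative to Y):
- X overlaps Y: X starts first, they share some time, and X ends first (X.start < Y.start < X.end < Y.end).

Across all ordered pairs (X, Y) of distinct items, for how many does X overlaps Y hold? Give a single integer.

Checking all 110 ordered pairs for relation 'overlaps'; matching pairs in alphabetical order:
(C, G): C overlaps G ✓
(D, H): D overlaps H ✓
(D, V): D overlaps V ✓
(F, G): F overlaps G ✓
(H, C): H overlaps C ✓
(H, F): H overlaps F ✓
(J, C): J overlaps C ✓
(J, F): J overlaps F ✓
(J, H): J overlaps H ✓
(J, V): J overlaps V ✓
(R, C): R overlaps C ✓
(R, F): R overlaps F ✓
(R, H): R overlaps H ✓
(R, V): R overlaps V ✓
(U, D): U overlaps D ✓
(U, J): U overlaps J ✓
(U, R): U overlaps R ✓
(V, C): V overlaps C ✓
(V, F): V overlaps F ✓
(V, G): V overlaps G ✓
Count: 20.

20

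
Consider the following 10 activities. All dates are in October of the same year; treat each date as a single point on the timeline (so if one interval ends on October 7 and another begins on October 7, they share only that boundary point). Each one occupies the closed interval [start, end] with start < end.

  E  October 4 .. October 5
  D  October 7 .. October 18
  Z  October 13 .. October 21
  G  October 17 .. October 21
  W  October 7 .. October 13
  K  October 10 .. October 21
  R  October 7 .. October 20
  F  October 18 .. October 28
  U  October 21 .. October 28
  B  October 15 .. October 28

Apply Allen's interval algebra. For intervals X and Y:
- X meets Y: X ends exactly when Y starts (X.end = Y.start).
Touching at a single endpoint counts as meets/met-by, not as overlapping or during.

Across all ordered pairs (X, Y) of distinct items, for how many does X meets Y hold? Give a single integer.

Checking all 90 ordered pairs for relation 'meets'; matching pairs in alphabetical order:
(D, F): D meets F ✓
(G, U): G meets U ✓
(K, U): K meets U ✓
(W, Z): W meets Z ✓
(Z, U): Z meets U ✓
Count: 5.

5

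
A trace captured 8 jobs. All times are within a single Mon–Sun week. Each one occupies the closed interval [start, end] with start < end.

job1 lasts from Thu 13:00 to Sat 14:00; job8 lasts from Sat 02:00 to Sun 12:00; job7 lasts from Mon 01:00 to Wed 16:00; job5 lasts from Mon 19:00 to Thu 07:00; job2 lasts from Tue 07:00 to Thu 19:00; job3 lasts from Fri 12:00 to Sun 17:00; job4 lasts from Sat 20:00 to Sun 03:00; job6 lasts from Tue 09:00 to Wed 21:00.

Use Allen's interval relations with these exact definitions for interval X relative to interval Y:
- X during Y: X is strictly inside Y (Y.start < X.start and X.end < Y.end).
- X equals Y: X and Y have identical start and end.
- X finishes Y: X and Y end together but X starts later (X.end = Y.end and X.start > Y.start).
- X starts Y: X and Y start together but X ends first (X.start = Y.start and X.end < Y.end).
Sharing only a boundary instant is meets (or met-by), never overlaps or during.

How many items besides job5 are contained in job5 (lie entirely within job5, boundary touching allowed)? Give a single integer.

Target job5 = [Mon 19:00, Thu 07:00].
job1 [Thu 13:00, Sat 14:00] → after → no.
job2 [Tue 07:00, Thu 19:00] → overlapped-by → no.
job3 [Fri 12:00, Sun 17:00] → after → no.
job4 [Sat 20:00, Sun 03:00] → after → no.
job6 [Tue 09:00, Wed 21:00] → during → counts.
job7 [Mon 01:00, Wed 16:00] → overlaps → no.
job8 [Sat 02:00, Sun 12:00] → after → no.
Total: 1.

1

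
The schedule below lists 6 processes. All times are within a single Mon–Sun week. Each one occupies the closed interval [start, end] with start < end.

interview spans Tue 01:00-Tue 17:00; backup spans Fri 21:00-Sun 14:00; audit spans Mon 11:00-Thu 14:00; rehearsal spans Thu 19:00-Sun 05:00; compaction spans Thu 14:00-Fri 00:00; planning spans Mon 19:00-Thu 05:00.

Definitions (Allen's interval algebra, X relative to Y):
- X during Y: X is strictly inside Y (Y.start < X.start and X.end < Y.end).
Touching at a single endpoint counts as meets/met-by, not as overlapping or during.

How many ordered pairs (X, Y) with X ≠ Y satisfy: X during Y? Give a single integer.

Checking all 30 ordered pairs for relation 'during'; matching pairs in alphabetical order:
(interview, audit): interview during audit ✓
(interview, planning): interview during planning ✓
(planning, audit): planning during audit ✓
Count: 3.

3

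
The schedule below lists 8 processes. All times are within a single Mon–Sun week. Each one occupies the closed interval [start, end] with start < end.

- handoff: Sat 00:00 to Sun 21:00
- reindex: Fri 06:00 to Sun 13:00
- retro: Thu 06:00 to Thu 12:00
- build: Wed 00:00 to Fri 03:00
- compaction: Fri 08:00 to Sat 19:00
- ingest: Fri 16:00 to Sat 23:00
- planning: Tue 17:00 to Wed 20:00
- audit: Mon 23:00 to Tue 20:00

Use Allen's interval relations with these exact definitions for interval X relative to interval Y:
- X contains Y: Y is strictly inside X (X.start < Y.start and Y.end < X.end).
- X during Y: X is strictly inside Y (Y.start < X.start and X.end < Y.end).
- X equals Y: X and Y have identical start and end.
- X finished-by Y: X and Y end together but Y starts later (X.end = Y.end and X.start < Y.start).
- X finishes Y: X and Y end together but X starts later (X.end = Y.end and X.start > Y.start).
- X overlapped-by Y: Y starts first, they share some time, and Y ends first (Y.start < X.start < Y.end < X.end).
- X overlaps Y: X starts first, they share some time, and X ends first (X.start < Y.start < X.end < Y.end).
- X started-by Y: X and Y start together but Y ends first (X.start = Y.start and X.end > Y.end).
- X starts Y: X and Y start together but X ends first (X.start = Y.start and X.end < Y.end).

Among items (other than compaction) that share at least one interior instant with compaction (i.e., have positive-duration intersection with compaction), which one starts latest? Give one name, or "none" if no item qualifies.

handoff

Target compaction = [Fri 08:00, Sat 19:00].
audit [Mon 23:00, Tue 20:00] → before → excluded.
build [Wed 00:00, Fri 03:00] → before → excluded.
handoff [Sat 00:00, Sun 21:00] → overlapped-by → candidate.
ingest [Fri 16:00, Sat 23:00] → overlapped-by → candidate.
planning [Tue 17:00, Wed 20:00] → before → excluded.
reindex [Fri 06:00, Sun 13:00] → contains → candidate.
retro [Thu 06:00, Thu 12:00] → before → excluded.
Among candidates, latest start is Sat 00:00 → handoff.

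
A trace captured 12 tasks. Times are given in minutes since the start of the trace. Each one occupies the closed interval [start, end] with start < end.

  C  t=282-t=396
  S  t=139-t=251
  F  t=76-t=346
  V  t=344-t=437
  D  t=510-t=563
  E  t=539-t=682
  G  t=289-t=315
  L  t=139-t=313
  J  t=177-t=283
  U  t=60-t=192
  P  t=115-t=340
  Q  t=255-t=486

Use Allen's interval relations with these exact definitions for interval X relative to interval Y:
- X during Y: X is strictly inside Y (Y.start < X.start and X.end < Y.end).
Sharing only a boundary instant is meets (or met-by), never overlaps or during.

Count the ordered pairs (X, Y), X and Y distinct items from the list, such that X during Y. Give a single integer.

14

Checking all 132 ordered pairs for relation 'during'; matching pairs in alphabetical order:
(C, Q): C during Q ✓
(G, C): G during C ✓
(G, F): G during F ✓
(G, P): G during P ✓
(G, Q): G during Q ✓
(J, F): J during F ✓
(J, L): J during L ✓
(J, P): J during P ✓
(L, F): L during F ✓
(L, P): L during P ✓
(P, F): P during F ✓
(S, F): S during F ✓
(S, P): S during P ✓
(V, Q): V during Q ✓
Count: 14.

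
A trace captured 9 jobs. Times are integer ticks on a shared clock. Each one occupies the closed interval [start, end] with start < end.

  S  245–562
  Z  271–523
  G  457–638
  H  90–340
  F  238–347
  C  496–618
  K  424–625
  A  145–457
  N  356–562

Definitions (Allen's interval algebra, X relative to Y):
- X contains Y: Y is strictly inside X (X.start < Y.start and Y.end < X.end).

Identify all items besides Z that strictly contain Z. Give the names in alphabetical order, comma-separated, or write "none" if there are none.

Target Z = [271, 523].
A [145, 457] → overlaps → no.
C [496, 618] → overlapped-by → no.
F [238, 347] → overlaps → no.
G [457, 638] → overlapped-by → no.
H [90, 340] → overlaps → no.
K [424, 625] → overlapped-by → no.
N [356, 562] → overlapped-by → no.
S [245, 562] → contains → yes.
Result: S.

S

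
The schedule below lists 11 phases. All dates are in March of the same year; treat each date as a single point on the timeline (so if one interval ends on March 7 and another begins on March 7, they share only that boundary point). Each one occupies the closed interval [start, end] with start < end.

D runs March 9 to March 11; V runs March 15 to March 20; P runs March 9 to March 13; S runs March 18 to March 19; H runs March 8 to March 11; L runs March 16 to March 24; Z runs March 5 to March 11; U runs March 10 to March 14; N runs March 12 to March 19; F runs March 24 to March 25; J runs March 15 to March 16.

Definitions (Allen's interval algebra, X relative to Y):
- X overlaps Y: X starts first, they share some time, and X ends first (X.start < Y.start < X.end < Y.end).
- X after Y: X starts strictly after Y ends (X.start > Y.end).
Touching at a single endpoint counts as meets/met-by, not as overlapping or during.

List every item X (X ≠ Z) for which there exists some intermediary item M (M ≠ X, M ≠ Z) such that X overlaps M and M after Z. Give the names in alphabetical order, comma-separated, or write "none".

N, P, U, V

Target Z = [March 5, March 11].
Intermediaries M with M after Z: F, J, L, N, S, V.
Via F — items with X overlaps F: none.
Via J — items with X overlaps J: none.
Via L — items with X overlaps L: N, V.
Via N — items with X overlaps N: P, U.
Via S — items with X overlaps S: none.
Via V — items with X overlaps V: N.
Union: N, P, U, V.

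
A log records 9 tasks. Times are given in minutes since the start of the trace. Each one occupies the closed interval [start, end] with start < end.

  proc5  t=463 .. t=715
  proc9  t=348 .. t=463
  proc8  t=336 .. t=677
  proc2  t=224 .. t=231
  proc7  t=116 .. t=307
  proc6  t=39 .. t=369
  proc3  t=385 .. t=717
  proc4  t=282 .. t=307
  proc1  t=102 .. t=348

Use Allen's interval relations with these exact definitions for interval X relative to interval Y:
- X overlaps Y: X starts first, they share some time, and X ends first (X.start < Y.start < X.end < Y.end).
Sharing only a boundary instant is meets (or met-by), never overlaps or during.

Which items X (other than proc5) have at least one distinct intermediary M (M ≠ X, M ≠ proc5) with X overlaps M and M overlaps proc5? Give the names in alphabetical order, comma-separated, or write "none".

proc1, proc6

Target proc5 = [t=463, t=715].
Intermediaries M with M overlaps proc5: proc8.
Via proc8 — items with X overlaps proc8: proc1, proc6.
Union: proc1, proc6.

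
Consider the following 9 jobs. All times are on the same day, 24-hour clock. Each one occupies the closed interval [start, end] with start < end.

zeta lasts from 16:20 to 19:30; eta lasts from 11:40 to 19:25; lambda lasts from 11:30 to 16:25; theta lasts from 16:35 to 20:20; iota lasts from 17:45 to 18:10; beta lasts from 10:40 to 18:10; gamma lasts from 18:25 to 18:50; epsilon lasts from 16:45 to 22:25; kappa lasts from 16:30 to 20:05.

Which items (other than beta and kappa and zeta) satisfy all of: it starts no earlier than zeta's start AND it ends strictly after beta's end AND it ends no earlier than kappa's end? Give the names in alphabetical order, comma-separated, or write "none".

Conditions: its start is no earlier than zeta's start (X.start >= 16:20) AND its end is strictly after beta's end (X.end > 18:10) AND its end is no earlier than kappa's end (X.end >= 20:05).
epsilon: start 16:45 >= 16:20? ✓; end 22:25 > 18:10? ✓; end 22:25 >= 20:05? ✓ → yes.
eta: start 11:40 >= 16:20? ✗; end 19:25 > 18:10? ✓; end 19:25 >= 20:05? ✗ → no.
gamma: start 18:25 >= 16:20? ✓; end 18:50 > 18:10? ✓; end 18:50 >= 20:05? ✗ → no.
iota: start 17:45 >= 16:20? ✓; end 18:10 > 18:10? ✗; end 18:10 >= 20:05? ✗ → no.
lambda: start 11:30 >= 16:20? ✗; end 16:25 > 18:10? ✗; end 16:25 >= 20:05? ✗ → no.
theta: start 16:35 >= 16:20? ✓; end 20:20 > 18:10? ✓; end 20:20 >= 20:05? ✓ → yes.
Result: epsilon, theta.

epsilon, theta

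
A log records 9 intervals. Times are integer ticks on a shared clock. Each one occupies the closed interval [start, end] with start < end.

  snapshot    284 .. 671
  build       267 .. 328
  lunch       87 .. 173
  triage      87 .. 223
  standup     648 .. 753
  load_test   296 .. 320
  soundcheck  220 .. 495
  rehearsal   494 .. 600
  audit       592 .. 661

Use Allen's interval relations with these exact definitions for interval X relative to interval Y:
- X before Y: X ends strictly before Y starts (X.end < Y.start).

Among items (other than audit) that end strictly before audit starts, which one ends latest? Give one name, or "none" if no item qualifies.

soundcheck

Target audit = [592, 661].
build [267, 328] → before → candidate.
load_test [296, 320] → before → candidate.
lunch [87, 173] → before → candidate.
rehearsal [494, 600] → overlaps → excluded.
snapshot [284, 671] → contains → excluded.
soundcheck [220, 495] → before → candidate.
standup [648, 753] → overlapped-by → excluded.
triage [87, 223] → before → candidate.
Among candidates, latest end is 495 → soundcheck.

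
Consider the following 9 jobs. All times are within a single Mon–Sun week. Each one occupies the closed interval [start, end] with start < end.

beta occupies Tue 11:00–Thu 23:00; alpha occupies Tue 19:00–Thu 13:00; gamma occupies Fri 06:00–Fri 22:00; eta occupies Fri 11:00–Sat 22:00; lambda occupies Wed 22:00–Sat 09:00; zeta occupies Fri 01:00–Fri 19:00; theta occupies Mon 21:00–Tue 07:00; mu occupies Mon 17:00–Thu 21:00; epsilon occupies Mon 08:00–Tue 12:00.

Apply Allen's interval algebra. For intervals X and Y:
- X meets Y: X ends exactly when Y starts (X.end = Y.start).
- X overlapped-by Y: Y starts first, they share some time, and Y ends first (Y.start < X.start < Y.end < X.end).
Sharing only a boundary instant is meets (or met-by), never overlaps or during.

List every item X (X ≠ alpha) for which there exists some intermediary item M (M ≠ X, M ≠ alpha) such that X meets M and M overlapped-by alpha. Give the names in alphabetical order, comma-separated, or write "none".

none

Target alpha = [Tue 19:00, Thu 13:00].
Intermediaries M with M overlapped-by alpha: lambda.
Via lambda — items with X meets lambda: none.
Union: none.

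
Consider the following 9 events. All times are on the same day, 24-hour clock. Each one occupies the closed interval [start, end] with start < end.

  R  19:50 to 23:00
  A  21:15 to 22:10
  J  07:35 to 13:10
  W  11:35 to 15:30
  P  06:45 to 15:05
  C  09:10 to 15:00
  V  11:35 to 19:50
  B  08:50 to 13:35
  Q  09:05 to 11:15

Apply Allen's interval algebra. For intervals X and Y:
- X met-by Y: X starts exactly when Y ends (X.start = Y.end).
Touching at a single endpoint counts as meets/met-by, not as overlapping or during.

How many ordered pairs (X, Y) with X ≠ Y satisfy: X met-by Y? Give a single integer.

1

Checking all 72 ordered pairs for relation 'met-by'; matching pairs in alphabetical order:
(R, V): R met-by V ✓
Count: 1.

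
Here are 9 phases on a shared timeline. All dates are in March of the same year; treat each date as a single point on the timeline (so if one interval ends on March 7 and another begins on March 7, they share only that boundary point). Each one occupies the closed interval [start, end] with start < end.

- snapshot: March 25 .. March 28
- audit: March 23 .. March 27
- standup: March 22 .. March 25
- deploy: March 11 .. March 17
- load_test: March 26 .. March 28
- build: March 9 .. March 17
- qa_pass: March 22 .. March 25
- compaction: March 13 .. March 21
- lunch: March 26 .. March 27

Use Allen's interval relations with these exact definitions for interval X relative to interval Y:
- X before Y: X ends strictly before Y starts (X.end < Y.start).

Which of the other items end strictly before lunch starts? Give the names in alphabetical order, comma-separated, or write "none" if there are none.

Target lunch = [March 26, March 27].
audit [March 23, March 27] → finished-by → no.
build [March 9, March 17] → before → yes.
compaction [March 13, March 21] → before → yes.
deploy [March 11, March 17] → before → yes.
load_test [March 26, March 28] → started-by → no.
qa_pass [March 22, March 25] → before → yes.
snapshot [March 25, March 28] → contains → no.
standup [March 22, March 25] → before → yes.
Result: build, compaction, deploy, qa_pass, standup.

build, compaction, deploy, qa_pass, standup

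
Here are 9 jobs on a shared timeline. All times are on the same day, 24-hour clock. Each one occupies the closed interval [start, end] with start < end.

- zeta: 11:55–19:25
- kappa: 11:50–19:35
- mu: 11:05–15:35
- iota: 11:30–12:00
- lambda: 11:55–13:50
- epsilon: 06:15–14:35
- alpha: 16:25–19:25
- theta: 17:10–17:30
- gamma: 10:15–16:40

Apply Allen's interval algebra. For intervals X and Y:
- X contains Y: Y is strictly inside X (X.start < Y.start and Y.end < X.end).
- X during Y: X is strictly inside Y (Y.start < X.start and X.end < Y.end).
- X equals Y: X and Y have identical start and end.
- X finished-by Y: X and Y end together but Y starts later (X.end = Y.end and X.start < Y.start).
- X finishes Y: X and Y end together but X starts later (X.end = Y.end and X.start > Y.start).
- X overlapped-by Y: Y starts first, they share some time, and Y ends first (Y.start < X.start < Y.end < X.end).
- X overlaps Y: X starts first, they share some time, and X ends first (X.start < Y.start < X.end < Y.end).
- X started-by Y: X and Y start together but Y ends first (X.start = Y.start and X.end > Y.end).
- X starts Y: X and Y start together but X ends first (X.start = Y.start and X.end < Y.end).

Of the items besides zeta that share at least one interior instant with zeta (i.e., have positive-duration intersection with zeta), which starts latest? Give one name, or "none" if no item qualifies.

theta

Target zeta = [11:55, 19:25].
alpha [16:25, 19:25] → finishes → candidate.
epsilon [06:15, 14:35] → overlaps → candidate.
gamma [10:15, 16:40] → overlaps → candidate.
iota [11:30, 12:00] → overlaps → candidate.
kappa [11:50, 19:35] → contains → candidate.
lambda [11:55, 13:50] → starts → candidate.
mu [11:05, 15:35] → overlaps → candidate.
theta [17:10, 17:30] → during → candidate.
Among candidates, latest start is 17:10 → theta.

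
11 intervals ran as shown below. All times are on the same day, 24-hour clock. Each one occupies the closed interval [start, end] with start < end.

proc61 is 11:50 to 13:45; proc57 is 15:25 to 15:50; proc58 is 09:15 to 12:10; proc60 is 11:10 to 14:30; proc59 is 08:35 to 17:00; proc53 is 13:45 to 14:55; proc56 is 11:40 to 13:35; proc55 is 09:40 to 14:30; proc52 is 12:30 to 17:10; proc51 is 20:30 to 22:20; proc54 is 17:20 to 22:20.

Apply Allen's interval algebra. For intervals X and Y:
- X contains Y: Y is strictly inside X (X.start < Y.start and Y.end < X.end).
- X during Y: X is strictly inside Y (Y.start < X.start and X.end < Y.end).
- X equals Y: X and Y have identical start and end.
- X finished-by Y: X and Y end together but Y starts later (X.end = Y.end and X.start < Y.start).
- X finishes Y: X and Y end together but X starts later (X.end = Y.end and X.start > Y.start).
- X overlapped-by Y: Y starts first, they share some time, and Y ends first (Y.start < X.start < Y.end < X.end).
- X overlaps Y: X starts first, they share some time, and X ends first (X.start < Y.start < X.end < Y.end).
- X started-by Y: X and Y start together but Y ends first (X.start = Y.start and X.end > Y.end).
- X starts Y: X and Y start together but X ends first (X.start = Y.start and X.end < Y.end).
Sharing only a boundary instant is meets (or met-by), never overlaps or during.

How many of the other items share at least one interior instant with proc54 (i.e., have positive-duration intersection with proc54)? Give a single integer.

1

Target proc54 = [17:20, 22:20].
proc51 [20:30, 22:20] → finishes → counts.
proc52 [12:30, 17:10] → before → no.
proc53 [13:45, 14:55] → before → no.
proc55 [09:40, 14:30] → before → no.
proc56 [11:40, 13:35] → before → no.
proc57 [15:25, 15:50] → before → no.
proc58 [09:15, 12:10] → before → no.
proc59 [08:35, 17:00] → before → no.
proc60 [11:10, 14:30] → before → no.
proc61 [11:50, 13:45] → before → no.
Total: 1.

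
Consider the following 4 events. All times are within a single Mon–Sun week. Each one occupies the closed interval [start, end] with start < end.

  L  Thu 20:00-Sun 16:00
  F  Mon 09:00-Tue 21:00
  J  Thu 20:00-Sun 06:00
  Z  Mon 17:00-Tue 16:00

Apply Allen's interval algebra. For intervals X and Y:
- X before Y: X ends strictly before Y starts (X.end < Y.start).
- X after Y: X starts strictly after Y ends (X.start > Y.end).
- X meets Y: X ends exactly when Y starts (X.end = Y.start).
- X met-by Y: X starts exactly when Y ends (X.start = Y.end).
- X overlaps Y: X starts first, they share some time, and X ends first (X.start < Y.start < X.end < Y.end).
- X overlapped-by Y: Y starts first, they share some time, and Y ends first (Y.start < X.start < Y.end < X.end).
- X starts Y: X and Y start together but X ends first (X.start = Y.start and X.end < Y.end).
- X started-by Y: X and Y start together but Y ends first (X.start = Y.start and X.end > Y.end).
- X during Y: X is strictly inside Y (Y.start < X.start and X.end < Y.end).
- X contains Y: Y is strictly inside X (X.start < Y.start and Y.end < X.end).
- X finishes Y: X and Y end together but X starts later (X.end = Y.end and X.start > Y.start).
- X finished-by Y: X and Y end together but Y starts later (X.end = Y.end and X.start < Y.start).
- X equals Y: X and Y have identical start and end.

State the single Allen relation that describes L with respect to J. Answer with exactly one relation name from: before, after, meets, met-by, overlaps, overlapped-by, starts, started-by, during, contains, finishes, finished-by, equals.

started-by

L = [Thu 20:00, Sun 16:00]; J = [Thu 20:00, Sun 06:00].
Compare endpoints: L.start = J.start, L.start < J.end, L.end > J.start, L.end > J.end.
That pattern is 'started-by'.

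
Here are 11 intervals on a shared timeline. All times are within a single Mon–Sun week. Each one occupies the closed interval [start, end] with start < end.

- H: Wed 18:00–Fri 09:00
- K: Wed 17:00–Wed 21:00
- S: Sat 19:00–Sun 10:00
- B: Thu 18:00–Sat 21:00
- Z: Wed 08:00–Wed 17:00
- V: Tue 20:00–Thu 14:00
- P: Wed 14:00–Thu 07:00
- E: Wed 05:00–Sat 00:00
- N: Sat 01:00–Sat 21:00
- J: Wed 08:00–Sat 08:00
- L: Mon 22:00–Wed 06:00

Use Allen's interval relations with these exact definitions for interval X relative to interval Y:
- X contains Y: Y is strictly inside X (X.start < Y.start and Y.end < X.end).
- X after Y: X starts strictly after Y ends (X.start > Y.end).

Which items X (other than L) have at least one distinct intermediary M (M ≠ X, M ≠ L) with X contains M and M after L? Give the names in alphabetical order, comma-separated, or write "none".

Target L = [Mon 22:00, Wed 06:00].
Intermediaries M with M after L: B, H, J, K, N, P, S, Z.
Via B — items with X contains B: none.
Via H — items with X contains H: E, J.
Via J — items with X contains J: none.
Via K — items with X contains K: E, J, P, V.
Via N — items with X contains N: none.
Via P — items with X contains P: E, J, V.
Via S — items with X contains S: none.
Via Z — items with X contains Z: E, V.
Union: E, J, P, V.

E, J, P, V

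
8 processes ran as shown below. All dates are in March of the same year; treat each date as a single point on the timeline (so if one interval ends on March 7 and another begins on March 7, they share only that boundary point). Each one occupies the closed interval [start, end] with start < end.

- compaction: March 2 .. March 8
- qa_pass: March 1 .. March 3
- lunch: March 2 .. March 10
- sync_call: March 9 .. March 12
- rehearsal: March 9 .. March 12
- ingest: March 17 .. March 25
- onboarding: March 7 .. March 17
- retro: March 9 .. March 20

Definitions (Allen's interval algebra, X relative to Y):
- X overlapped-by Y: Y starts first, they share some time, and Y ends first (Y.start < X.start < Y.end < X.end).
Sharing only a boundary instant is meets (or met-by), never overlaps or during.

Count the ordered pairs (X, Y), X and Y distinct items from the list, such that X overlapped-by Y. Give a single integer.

9

Checking all 56 ordered pairs for relation 'overlapped-by'; matching pairs in alphabetical order:
(compaction, qa_pass): compaction overlapped-by qa_pass ✓
(ingest, retro): ingest overlapped-by retro ✓
(lunch, qa_pass): lunch overlapped-by qa_pass ✓
(onboarding, compaction): onboarding overlapped-by compaction ✓
(onboarding, lunch): onboarding overlapped-by lunch ✓
(rehearsal, lunch): rehearsal overlapped-by lunch ✓
(retro, lunch): retro overlapped-by lunch ✓
(retro, onboarding): retro overlapped-by onboarding ✓
(sync_call, lunch): sync_call overlapped-by lunch ✓
Count: 9.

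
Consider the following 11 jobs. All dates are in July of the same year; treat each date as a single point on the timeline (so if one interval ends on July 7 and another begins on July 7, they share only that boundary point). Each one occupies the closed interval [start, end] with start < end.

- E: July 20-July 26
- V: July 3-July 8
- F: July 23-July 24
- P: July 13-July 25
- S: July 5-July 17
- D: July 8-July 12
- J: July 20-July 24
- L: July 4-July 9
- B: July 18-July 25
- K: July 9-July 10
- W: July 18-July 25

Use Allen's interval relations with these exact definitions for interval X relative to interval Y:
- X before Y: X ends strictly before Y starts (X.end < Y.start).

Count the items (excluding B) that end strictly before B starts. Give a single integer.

Target B = [July 18, July 25].
D [July 8, July 12] → before → counts.
E [July 20, July 26] → overlapped-by → no.
F [July 23, July 24] → during → no.
J [July 20, July 24] → during → no.
K [July 9, July 10] → before → counts.
L [July 4, July 9] → before → counts.
P [July 13, July 25] → finished-by → no.
S [July 5, July 17] → before → counts.
V [July 3, July 8] → before → counts.
W [July 18, July 25] → equals → no.
Total: 5.

5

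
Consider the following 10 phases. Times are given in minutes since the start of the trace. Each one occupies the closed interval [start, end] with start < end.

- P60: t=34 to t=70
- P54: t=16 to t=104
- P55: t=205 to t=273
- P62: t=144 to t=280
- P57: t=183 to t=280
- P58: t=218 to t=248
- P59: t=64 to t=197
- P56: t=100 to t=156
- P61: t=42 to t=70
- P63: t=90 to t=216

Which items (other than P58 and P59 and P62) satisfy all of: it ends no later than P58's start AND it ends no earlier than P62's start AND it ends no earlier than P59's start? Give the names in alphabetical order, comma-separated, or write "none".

Conditions: its end is no later than P58's start (X.end <= t=218) AND its end is no earlier than P62's start (X.end >= t=144) AND its end is no earlier than P59's start (X.end >= t=64).
P54: end t=104 <= t=218? ✓; end t=104 >= t=144? ✗; end t=104 >= t=64? ✓ → no.
P55: end t=273 <= t=218? ✗; end t=273 >= t=144? ✓; end t=273 >= t=64? ✓ → no.
P56: end t=156 <= t=218? ✓; end t=156 >= t=144? ✓; end t=156 >= t=64? ✓ → yes.
P57: end t=280 <= t=218? ✗; end t=280 >= t=144? ✓; end t=280 >= t=64? ✓ → no.
P60: end t=70 <= t=218? ✓; end t=70 >= t=144? ✗; end t=70 >= t=64? ✓ → no.
P61: end t=70 <= t=218? ✓; end t=70 >= t=144? ✗; end t=70 >= t=64? ✓ → no.
P63: end t=216 <= t=218? ✓; end t=216 >= t=144? ✓; end t=216 >= t=64? ✓ → yes.
Result: P56, P63.

P56, P63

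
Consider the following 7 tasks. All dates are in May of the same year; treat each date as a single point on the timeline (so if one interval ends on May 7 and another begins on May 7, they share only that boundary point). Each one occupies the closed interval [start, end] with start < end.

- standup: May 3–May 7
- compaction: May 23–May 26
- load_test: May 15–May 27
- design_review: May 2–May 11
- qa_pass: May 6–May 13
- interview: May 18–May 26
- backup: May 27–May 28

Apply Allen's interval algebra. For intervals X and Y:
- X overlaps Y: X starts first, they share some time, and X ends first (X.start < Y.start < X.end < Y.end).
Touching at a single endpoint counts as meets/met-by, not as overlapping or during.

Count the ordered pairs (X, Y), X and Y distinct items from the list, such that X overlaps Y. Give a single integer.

2

Checking all 42 ordered pairs for relation 'overlaps'; matching pairs in alphabetical order:
(design_review, qa_pass): design_review overlaps qa_pass ✓
(standup, qa_pass): standup overlaps qa_pass ✓
Count: 2.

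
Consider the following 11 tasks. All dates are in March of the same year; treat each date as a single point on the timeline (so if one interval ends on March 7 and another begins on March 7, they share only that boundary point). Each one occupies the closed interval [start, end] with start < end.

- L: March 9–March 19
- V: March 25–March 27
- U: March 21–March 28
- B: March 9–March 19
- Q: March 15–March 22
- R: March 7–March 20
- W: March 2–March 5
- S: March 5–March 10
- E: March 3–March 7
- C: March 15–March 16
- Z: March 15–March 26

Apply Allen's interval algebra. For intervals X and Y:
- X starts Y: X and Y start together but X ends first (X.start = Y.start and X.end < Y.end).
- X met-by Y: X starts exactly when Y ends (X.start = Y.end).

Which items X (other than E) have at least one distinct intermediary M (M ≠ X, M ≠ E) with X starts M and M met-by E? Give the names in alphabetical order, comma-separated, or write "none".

Target E = [March 3, March 7].
Intermediaries M with M met-by E: R.
Via R — items with X starts R: none.
Union: none.

none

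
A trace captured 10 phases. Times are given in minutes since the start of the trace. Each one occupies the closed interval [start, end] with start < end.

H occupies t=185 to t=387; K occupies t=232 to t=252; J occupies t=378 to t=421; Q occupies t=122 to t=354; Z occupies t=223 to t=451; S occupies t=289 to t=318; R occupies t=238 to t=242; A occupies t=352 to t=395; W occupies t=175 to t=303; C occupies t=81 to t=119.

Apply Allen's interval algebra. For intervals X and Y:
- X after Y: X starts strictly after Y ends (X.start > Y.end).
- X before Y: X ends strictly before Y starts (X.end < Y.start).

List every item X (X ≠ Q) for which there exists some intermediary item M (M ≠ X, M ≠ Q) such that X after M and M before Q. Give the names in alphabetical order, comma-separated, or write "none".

Target Q = [t=122, t=354].
Intermediaries M with M before Q: C.
Via C — items with X after C: A, H, J, K, R, S, W, Z.
Union: A, H, J, K, R, S, W, Z.

A, H, J, K, R, S, W, Z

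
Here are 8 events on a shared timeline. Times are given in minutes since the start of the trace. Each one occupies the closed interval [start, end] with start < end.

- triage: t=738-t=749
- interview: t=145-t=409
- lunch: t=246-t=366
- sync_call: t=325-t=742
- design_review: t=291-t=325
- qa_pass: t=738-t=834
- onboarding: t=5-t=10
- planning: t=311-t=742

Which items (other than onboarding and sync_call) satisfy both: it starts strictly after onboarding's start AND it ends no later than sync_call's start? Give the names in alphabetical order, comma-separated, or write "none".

Conditions: its start is strictly after onboarding's start (X.start > t=5) AND its end is no later than sync_call's start (X.end <= t=325).
design_review: start t=291 > t=5? ✓; end t=325 <= t=325? ✓ → yes.
interview: start t=145 > t=5? ✓; end t=409 <= t=325? ✗ → no.
lunch: start t=246 > t=5? ✓; end t=366 <= t=325? ✗ → no.
planning: start t=311 > t=5? ✓; end t=742 <= t=325? ✗ → no.
qa_pass: start t=738 > t=5? ✓; end t=834 <= t=325? ✗ → no.
triage: start t=738 > t=5? ✓; end t=749 <= t=325? ✗ → no.
Result: design_review.

design_review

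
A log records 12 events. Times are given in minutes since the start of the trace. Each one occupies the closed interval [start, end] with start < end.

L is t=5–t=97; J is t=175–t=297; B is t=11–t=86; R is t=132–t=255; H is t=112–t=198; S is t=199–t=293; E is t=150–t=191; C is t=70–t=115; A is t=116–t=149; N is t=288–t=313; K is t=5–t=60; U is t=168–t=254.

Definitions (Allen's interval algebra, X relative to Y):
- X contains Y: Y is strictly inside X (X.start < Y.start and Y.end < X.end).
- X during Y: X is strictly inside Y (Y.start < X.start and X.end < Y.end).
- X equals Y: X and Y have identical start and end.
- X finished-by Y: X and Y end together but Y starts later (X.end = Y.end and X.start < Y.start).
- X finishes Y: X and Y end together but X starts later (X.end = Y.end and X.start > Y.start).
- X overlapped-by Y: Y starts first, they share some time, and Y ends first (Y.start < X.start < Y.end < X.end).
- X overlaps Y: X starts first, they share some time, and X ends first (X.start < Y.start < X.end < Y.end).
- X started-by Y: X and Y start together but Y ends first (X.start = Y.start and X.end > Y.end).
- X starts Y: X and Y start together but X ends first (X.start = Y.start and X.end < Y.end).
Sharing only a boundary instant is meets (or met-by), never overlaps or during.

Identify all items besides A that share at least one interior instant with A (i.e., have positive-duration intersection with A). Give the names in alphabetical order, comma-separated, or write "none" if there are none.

H, R

Target A = [t=116, t=149].
B [t=11, t=86] → before → no.
C [t=70, t=115] → before → no.
E [t=150, t=191] → after → no.
H [t=112, t=198] → contains → yes.
J [t=175, t=297] → after → no.
K [t=5, t=60] → before → no.
L [t=5, t=97] → before → no.
N [t=288, t=313] → after → no.
R [t=132, t=255] → overlapped-by → yes.
S [t=199, t=293] → after → no.
U [t=168, t=254] → after → no.
Result: H, R.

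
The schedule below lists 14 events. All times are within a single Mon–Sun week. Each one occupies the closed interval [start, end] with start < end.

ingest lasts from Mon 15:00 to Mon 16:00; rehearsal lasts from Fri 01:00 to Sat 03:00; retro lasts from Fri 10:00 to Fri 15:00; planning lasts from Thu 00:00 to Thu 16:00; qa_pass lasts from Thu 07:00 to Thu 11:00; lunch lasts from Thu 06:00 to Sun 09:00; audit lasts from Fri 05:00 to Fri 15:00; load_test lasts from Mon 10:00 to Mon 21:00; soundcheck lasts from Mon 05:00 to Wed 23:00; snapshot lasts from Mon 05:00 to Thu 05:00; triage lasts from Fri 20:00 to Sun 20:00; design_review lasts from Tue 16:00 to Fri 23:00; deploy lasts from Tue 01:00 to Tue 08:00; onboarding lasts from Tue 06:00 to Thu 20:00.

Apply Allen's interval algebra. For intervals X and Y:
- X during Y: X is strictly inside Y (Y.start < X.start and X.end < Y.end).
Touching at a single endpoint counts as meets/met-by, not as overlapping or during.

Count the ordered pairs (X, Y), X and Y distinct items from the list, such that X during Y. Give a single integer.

Checking all 182 ordered pairs for relation 'during'; matching pairs in alphabetical order:
(audit, design_review): audit during design_review ✓
(audit, lunch): audit during lunch ✓
(audit, rehearsal): audit during rehearsal ✓
(deploy, snapshot): deploy during snapshot ✓
(deploy, soundcheck): deploy during soundcheck ✓
(ingest, load_test): ingest during load_test ✓
(ingest, snapshot): ingest during snapshot ✓
(ingest, soundcheck): ingest during soundcheck ✓
(load_test, snapshot): load_test during snapshot ✓
(load_test, soundcheck): load_test during soundcheck ✓
(planning, design_review): planning during design_review ✓
(planning, onboarding): planning during onboarding ✓
(qa_pass, design_review): qa_pass during design_review ✓
(qa_pass, lunch): qa_pass during lunch ✓
(qa_pass, onboarding): qa_pass during onboarding ✓
(qa_pass, planning): qa_pass during planning ✓
(rehearsal, lunch): rehearsal during lunch ✓
(retro, design_review): retro during design_review ✓
(retro, lunch): retro during lunch ✓
(retro, rehearsal): retro during rehearsal ✓
Count: 20.

20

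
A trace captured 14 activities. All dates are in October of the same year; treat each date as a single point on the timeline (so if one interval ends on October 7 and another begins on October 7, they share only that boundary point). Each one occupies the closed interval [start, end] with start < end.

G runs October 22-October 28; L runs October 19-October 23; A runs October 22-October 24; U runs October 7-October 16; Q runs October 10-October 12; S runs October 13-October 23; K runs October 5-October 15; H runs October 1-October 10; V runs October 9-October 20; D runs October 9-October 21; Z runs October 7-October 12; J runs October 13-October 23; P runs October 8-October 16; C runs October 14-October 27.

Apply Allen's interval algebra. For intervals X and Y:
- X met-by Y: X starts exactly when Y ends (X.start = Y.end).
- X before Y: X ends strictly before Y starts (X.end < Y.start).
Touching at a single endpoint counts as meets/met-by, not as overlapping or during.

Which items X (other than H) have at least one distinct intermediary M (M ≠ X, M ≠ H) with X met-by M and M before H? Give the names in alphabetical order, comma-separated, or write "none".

Target H = [October 1, October 10].
Intermediaries M with M before H: none.
Union: none.

none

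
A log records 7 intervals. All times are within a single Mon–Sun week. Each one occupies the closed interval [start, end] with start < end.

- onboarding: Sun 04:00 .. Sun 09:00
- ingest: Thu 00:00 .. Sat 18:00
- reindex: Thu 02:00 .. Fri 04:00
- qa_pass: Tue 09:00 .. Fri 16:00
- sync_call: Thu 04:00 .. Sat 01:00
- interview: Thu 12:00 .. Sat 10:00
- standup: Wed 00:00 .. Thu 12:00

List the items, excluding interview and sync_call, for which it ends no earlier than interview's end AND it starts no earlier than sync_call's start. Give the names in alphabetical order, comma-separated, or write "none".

Conditions: its end is no earlier than interview's end (X.end >= Sat 10:00) AND its start is no earlier than sync_call's start (X.start >= Thu 04:00).
ingest: end Sat 18:00 >= Sat 10:00? ✓; start Thu 00:00 >= Thu 04:00? ✗ → no.
onboarding: end Sun 09:00 >= Sat 10:00? ✓; start Sun 04:00 >= Thu 04:00? ✓ → yes.
qa_pass: end Fri 16:00 >= Sat 10:00? ✗; start Tue 09:00 >= Thu 04:00? ✗ → no.
reindex: end Fri 04:00 >= Sat 10:00? ✗; start Thu 02:00 >= Thu 04:00? ✗ → no.
standup: end Thu 12:00 >= Sat 10:00? ✗; start Wed 00:00 >= Thu 04:00? ✗ → no.
Result: onboarding.

onboarding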